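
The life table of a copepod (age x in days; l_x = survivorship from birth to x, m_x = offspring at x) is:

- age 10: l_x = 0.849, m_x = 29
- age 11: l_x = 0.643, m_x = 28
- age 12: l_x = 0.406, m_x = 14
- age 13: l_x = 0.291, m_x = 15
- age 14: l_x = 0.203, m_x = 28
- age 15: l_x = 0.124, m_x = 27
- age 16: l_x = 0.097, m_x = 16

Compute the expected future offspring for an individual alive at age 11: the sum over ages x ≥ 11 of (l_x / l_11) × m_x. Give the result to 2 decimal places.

l_11 = 0.643. Conditional survival from age 11 to x is l_x / l_11.
  x=11: (0.643/0.643) × 28 = 28.0000
  x=12: (0.406/0.643) × 14 = 8.8398
  x=13: (0.291/0.643) × 15 = 6.7885
  x=14: (0.203/0.643) × 28 = 8.8398
  x=15: (0.124/0.643) × 27 = 5.2068
  x=16: (0.097/0.643) × 16 = 2.4137
Sum = 28.0000 + 8.8398 + 6.7885 + 8.8398 + 5.2068 + 2.4137 = 60.0886

60.09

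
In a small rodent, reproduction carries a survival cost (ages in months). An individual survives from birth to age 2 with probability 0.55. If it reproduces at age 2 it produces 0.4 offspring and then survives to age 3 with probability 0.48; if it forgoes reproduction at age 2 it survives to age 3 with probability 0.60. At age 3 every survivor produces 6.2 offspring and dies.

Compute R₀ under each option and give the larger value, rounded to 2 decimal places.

2.05

breed at age 2: R₀ = 0.55 × (0.4 + 0.48 × 6.2) = 0.55 × 3.3760 = 1.8568
delay to age 3: R₀ = 0.55 × (0.60 × 6.2) = 0.55 × 3.7200 = 2.0460
Higher: delay to age 3 (2.0460).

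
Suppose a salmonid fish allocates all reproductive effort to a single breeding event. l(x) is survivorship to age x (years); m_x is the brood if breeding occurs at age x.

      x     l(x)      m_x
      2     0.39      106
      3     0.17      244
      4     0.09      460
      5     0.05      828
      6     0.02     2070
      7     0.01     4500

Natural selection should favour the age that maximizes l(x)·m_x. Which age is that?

7

Expected offspring if breeding at age x = l(x) × m_x:
  age 2: 0.39 × 106 = 41.340
  age 3: 0.17 × 244 = 41.480
  age 4: 0.09 × 460 = 41.400
  age 5: 0.05 × 828 = 41.400
  age 6: 0.02 × 2070 = 41.400
  age 7: 0.01 × 4500 = 45.000
Maximum at age 7 (45.000).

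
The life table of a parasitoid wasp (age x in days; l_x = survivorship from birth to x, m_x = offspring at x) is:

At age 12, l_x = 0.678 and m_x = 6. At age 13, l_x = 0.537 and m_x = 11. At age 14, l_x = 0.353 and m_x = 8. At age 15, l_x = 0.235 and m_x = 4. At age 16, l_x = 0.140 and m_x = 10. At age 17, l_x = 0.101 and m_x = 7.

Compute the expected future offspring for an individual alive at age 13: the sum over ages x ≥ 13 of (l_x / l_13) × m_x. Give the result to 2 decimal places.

l_13 = 0.537. Conditional survival from age 13 to x is l_x / l_13.
  x=13: (0.537/0.537) × 11 = 11.0000
  x=14: (0.353/0.537) × 8 = 5.2588
  x=15: (0.235/0.537) × 4 = 1.7505
  x=16: (0.140/0.537) × 10 = 2.6071
  x=17: (0.101/0.537) × 7 = 1.3166
Sum = 11.0000 + 5.2588 + 1.7505 + 2.6071 + 1.3166 = 21.9330

21.93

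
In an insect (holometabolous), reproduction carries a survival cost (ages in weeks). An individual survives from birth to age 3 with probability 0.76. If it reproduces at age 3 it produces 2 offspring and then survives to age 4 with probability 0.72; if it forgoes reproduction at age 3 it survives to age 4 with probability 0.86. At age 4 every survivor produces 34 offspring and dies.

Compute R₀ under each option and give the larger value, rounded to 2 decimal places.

breed at age 3: R₀ = 0.76 × (2 + 0.72 × 34) = 0.76 × 26.4800 = 20.1248
delay to age 4: R₀ = 0.76 × (0.86 × 34) = 0.76 × 29.2400 = 22.2224
Higher: delay to age 4 (22.2224).

22.22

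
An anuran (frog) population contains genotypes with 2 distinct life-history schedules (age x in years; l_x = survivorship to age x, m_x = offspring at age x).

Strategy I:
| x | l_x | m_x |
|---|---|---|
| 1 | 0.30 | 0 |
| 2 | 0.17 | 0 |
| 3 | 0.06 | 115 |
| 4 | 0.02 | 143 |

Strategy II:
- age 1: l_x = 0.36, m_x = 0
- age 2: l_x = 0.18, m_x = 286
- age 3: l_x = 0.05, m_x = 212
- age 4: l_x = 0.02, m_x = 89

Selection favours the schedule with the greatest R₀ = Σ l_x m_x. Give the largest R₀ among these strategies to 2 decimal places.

63.86

Strategy I: R₀ = 0.30×0 + 0.17×0 + 0.06×115 + 0.02×143 = 9.7600
Strategy II: R₀ = 0.36×0 + 0.18×286 + 0.05×212 + 0.02×89 = 63.8600
Highest R₀: strategy II with 63.8600.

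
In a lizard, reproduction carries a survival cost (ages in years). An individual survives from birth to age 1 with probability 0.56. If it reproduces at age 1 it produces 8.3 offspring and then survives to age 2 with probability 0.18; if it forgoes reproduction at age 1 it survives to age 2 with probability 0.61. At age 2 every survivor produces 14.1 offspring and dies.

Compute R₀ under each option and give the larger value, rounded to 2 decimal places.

6.07

breed at age 1: R₀ = 0.56 × (8.3 + 0.18 × 14.1) = 0.56 × 10.8380 = 6.0693
delay to age 2: R₀ = 0.56 × (0.61 × 14.1) = 0.56 × 8.6010 = 4.8166
Higher: breed at age 1 (6.0693).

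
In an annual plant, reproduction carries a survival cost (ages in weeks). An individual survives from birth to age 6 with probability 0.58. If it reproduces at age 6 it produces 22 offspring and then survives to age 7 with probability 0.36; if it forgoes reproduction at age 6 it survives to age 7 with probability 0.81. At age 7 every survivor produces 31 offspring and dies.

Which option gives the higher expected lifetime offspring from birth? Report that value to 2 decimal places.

breed at age 6: R₀ = 0.58 × (22 + 0.36 × 31) = 0.58 × 33.1600 = 19.2328
delay to age 7: R₀ = 0.58 × (0.81 × 31) = 0.58 × 25.1100 = 14.5638
Higher: breed at age 6 (19.2328).

19.23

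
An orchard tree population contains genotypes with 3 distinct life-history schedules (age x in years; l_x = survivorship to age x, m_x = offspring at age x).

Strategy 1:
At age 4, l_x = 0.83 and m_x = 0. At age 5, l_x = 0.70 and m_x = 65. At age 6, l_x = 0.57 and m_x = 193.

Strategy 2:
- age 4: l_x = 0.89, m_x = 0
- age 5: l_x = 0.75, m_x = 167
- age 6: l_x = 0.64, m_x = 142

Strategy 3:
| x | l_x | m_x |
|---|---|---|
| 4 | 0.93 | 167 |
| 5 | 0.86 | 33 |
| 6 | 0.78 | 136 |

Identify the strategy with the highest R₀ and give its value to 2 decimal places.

289.77

Strategy 1: R₀ = 0.83×0 + 0.70×65 + 0.57×193 = 155.5100
Strategy 2: R₀ = 0.89×0 + 0.75×167 + 0.64×142 = 216.1300
Strategy 3: R₀ = 0.93×167 + 0.86×33 + 0.78×136 = 289.7700
Highest R₀: strategy 3 with 289.7700.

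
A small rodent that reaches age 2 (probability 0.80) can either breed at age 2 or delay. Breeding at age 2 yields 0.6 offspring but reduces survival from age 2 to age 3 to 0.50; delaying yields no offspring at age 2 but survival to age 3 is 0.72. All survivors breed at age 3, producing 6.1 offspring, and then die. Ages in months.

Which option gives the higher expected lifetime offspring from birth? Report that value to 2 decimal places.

breed at age 2: R₀ = 0.80 × (0.6 + 0.50 × 6.1) = 0.80 × 3.6500 = 2.9200
delay to age 3: R₀ = 0.80 × (0.72 × 6.1) = 0.80 × 4.3920 = 3.5136
Higher: delay to age 3 (3.5136).

3.51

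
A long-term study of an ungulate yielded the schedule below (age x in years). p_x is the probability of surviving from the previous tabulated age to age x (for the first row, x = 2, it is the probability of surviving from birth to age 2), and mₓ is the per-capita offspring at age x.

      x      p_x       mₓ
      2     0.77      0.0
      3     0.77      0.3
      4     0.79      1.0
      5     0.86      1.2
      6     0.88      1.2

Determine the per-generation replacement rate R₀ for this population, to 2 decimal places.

1.56

Survivorship from birth: l_x = p_2·p_3·…·p_x.
  l_2 = 0.77000
  l_3 = 0.59290
  l_4 = 0.46839
  l_5 = 0.40282
  l_6 = 0.35448
R₀ = Σ l_x mₓ:
  age 2: 0.77000 × 0.0 = 0.0000
  age 3: 0.59290 × 0.3 = 0.1779
  age 4: 0.46839 × 1.0 = 0.4684
  age 5: 0.40282 × 1.2 = 0.4834
  age 6: 0.35448 × 1.2 = 0.4254
R₀ = 0.0000 + 0.1779 + 0.4684 + 0.4834 + 0.4254 = 1.5550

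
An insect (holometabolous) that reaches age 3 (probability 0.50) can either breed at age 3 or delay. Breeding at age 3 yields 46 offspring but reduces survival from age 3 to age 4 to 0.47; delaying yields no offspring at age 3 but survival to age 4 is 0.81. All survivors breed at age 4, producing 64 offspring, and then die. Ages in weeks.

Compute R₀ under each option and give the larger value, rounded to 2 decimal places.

breed at age 3: R₀ = 0.50 × (46 + 0.47 × 64) = 0.50 × 76.0800 = 38.0400
delay to age 4: R₀ = 0.50 × (0.81 × 64) = 0.50 × 51.8400 = 25.9200
Higher: breed at age 3 (38.0400).

38.04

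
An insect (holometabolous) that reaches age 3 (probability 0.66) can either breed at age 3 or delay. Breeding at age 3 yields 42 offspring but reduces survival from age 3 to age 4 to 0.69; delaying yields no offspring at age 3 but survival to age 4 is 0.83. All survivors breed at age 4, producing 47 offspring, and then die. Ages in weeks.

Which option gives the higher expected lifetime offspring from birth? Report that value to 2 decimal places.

breed at age 3: R₀ = 0.66 × (42 + 0.69 × 47) = 0.66 × 74.4300 = 49.1238
delay to age 4: R₀ = 0.66 × (0.83 × 47) = 0.66 × 39.0100 = 25.7466
Higher: breed at age 3 (49.1238).

49.12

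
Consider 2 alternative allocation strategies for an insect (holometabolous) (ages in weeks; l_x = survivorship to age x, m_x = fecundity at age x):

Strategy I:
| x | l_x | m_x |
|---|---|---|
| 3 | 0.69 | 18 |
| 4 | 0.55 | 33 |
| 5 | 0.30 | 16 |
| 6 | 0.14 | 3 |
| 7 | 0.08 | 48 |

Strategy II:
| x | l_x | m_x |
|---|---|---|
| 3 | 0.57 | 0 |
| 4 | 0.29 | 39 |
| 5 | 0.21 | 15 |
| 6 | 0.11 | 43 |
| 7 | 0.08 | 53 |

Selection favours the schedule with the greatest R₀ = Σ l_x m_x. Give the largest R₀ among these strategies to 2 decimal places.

Strategy I: R₀ = 0.69×18 + 0.55×33 + 0.30×16 + 0.14×3 + 0.08×48 = 39.6300
Strategy II: R₀ = 0.57×0 + 0.29×39 + 0.21×15 + 0.11×43 + 0.08×53 = 23.4300
Highest R₀: strategy I with 39.6300.

39.63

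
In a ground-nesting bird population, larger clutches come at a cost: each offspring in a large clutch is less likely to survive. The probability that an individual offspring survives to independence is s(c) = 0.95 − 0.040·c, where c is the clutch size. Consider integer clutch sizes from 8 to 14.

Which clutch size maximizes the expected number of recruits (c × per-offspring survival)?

12

Expected recruits = c × s(c):
  c=8: 8 × 0.630 = 5.040
  c=9: 9 × 0.590 = 5.310
  c=10: 10 × 0.550 = 5.500
  c=11: 11 × 0.510 = 5.610
  c=12: 12 × 0.470 = 5.640
  c=13: 13 × 0.430 = 5.590
  c=14: 14 × 0.390 = 5.460
Maximum at c = 12 (5.640 recruits).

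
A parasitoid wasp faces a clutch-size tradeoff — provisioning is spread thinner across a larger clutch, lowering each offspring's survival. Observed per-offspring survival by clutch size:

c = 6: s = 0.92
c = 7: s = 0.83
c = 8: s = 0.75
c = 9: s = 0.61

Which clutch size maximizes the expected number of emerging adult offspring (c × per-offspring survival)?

8

Expected emerging adult offspring = c × s(c):
  c=6: 6 × 0.92 = 5.520
  c=7: 7 × 0.83 = 5.810
  c=8: 8 × 0.75 = 6.000
  c=9: 9 × 0.61 = 5.490
Maximum at c = 8 (6.000 emerging adult offspring).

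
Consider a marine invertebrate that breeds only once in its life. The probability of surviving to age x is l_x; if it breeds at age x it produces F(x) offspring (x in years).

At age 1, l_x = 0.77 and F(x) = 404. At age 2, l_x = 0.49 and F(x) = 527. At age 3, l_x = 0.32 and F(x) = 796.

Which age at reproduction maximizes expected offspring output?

Expected offspring if breeding at age x = l_x × F(x):
  age 1: 0.77 × 404 = 311.080
  age 2: 0.49 × 527 = 258.230
  age 3: 0.32 × 796 = 254.720
Maximum at age 1 (311.080).

1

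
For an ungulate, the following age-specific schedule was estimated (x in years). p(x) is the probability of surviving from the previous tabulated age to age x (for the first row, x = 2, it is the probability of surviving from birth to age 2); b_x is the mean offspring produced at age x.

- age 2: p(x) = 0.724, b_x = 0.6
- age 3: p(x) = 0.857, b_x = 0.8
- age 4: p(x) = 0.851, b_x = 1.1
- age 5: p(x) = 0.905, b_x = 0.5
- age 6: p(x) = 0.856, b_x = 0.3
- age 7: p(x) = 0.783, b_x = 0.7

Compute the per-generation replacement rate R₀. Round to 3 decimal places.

Survivorship from birth: l_x = p_2·p_3·…·p_x.
  l_2 = 0.72400
  l_3 = 0.62047
  l_4 = 0.52802
  l_5 = 0.47786
  l_6 = 0.40905
  l_7 = 0.32028
R₀ = Σ l_x b_x:
  age 2: 0.72400 × 0.6 = 0.4344
  age 3: 0.62047 × 0.8 = 0.4964
  age 4: 0.52802 × 1.1 = 0.5808
  age 5: 0.47786 × 0.5 = 0.2389
  age 6: 0.40905 × 0.3 = 0.1227
  age 7: 0.32028 × 0.7 = 0.2242
R₀ = 0.4344 + 0.4964 + 0.5808 + 0.2389 + 0.1227 + 0.2242 = 2.0974

2.097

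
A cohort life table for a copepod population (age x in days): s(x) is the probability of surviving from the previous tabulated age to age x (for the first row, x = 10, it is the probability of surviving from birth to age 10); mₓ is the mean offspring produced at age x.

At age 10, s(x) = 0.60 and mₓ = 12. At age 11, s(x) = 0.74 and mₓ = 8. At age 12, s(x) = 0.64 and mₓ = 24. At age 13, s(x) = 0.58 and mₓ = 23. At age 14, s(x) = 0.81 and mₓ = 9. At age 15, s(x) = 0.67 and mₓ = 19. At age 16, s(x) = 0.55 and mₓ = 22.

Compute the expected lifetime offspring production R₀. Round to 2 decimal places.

Survivorship from birth: l_x = s_10·s_11·…·s_x.
  l_10 = 0.60000
  l_11 = 0.44400
  l_12 = 0.28416
  l_13 = 0.16481
  l_14 = 0.13350
  l_15 = 0.08944
  l_16 = 0.04919
R₀ = Σ l_x mₓ:
  age 10: 0.60000 × 12 = 7.2000
  age 11: 0.44400 × 8 = 3.5520
  age 12: 0.28416 × 24 = 6.8198
  age 13: 0.16481 × 23 = 3.7906
  age 14: 0.13350 × 9 = 1.2015
  age 15: 0.08944 × 19 = 1.6994
  age 16: 0.04919 × 22 = 1.0822
R₀ = 7.2000 + 3.5520 + 6.8198 + 3.7906 + 1.2015 + 1.6994 + 1.0822 = 25.3455

25.35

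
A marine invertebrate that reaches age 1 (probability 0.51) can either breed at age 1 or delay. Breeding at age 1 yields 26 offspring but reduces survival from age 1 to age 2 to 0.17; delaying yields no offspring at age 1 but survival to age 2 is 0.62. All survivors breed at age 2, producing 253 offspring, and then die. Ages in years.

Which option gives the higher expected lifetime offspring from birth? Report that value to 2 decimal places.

breed at age 1: R₀ = 0.51 × (26 + 0.17 × 253) = 0.51 × 69.0100 = 35.1951
delay to age 2: R₀ = 0.51 × (0.62 × 253) = 0.51 × 156.8600 = 79.9986
Higher: delay to age 2 (79.9986).

80.00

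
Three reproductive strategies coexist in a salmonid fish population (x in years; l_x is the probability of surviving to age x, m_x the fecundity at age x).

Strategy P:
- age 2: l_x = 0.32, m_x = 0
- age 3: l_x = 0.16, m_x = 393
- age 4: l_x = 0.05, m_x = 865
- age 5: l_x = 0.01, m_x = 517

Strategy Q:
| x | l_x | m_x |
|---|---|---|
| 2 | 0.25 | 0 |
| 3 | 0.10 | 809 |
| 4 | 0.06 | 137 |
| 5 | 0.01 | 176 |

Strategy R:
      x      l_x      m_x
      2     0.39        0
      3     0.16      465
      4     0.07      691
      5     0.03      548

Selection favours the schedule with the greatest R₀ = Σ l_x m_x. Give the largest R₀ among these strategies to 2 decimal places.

139.21

Strategy P: R₀ = 0.32×0 + 0.16×393 + 0.05×865 + 0.01×517 = 111.3000
Strategy Q: R₀ = 0.25×0 + 0.10×809 + 0.06×137 + 0.01×176 = 90.8800
Strategy R: R₀ = 0.39×0 + 0.16×465 + 0.07×691 + 0.03×548 = 139.2100
Highest R₀: strategy R with 139.2100.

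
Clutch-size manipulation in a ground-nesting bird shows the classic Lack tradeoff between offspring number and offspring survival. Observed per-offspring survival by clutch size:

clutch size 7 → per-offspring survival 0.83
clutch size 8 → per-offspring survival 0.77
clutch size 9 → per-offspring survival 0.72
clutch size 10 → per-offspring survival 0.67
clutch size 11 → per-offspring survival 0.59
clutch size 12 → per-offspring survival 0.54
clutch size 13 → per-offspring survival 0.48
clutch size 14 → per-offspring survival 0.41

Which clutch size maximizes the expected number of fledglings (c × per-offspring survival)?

10

Expected fledglings = c × s(c):
  c=7: 7 × 0.83 = 5.810
  c=8: 8 × 0.77 = 6.160
  c=9: 9 × 0.72 = 6.480
  c=10: 10 × 0.67 = 6.700
  c=11: 11 × 0.59 = 6.490
  c=12: 12 × 0.54 = 6.480
  c=13: 13 × 0.48 = 6.240
  c=14: 14 × 0.41 = 5.740
Maximum at c = 10 (6.700 fledglings).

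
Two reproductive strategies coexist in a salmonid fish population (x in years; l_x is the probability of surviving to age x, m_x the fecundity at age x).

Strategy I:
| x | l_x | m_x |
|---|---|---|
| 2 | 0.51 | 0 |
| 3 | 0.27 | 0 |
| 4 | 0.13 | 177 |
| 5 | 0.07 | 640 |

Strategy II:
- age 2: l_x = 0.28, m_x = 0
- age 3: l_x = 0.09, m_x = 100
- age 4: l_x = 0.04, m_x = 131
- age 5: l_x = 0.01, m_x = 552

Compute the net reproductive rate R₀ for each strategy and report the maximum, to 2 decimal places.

67.81

Strategy I: R₀ = 0.51×0 + 0.27×0 + 0.13×177 + 0.07×640 = 67.8100
Strategy II: R₀ = 0.28×0 + 0.09×100 + 0.04×131 + 0.01×552 = 19.7600
Highest R₀: strategy I with 67.8100.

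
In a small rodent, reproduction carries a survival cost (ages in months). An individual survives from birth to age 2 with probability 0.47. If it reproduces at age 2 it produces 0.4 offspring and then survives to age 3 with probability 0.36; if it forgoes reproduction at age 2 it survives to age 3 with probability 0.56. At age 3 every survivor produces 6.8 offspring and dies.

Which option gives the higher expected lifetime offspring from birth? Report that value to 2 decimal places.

breed at age 2: R₀ = 0.47 × (0.4 + 0.36 × 6.8) = 0.47 × 2.8480 = 1.3386
delay to age 3: R₀ = 0.47 × (0.56 × 6.8) = 0.47 × 3.8080 = 1.7898
Higher: delay to age 3 (1.7898).

1.79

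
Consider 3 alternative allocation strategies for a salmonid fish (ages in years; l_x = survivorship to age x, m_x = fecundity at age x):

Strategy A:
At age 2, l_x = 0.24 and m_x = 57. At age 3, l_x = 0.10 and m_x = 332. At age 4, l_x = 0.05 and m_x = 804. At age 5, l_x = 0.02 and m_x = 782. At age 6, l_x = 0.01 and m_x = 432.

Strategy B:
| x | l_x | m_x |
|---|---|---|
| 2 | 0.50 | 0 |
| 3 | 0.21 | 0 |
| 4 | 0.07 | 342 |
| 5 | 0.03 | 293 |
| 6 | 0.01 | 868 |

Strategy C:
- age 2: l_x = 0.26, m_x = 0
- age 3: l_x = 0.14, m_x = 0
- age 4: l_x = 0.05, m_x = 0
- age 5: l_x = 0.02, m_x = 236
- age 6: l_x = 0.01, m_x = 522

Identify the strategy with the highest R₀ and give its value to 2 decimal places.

107.04

Strategy A: R₀ = 0.24×57 + 0.10×332 + 0.05×804 + 0.02×782 + 0.01×432 = 107.0400
Strategy B: R₀ = 0.50×0 + 0.21×0 + 0.07×342 + 0.03×293 + 0.01×868 = 41.4100
Strategy C: R₀ = 0.26×0 + 0.14×0 + 0.05×0 + 0.02×236 + 0.01×522 = 9.9400
Highest R₀: strategy A with 107.0400.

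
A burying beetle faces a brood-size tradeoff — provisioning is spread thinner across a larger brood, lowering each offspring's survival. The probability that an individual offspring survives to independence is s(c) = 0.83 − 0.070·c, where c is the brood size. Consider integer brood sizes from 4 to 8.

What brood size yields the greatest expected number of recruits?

6

Expected recruits = c × s(c):
  c=4: 4 × 0.550 = 2.200
  c=5: 5 × 0.480 = 2.400
  c=6: 6 × 0.410 = 2.460
  c=7: 7 × 0.340 = 2.380
  c=8: 8 × 0.270 = 2.160
Maximum at c = 6 (2.460 recruits).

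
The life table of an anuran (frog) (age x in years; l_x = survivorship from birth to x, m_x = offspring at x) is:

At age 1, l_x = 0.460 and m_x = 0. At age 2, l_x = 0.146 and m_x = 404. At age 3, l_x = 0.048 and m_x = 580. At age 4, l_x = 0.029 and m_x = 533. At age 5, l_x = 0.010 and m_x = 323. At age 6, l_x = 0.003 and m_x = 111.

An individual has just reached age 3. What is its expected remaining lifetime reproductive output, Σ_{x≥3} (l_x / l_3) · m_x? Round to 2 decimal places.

976.25

l_3 = 0.048. Conditional survival from age 3 to x is l_x / l_3.
  x=3: (0.048/0.048) × 580 = 580.0000
  x=4: (0.029/0.048) × 533 = 322.0208
  x=5: (0.010/0.048) × 323 = 67.2917
  x=6: (0.003/0.048) × 111 = 6.9375
Sum = 580.0000 + 322.0208 + 67.2917 + 6.9375 = 976.2500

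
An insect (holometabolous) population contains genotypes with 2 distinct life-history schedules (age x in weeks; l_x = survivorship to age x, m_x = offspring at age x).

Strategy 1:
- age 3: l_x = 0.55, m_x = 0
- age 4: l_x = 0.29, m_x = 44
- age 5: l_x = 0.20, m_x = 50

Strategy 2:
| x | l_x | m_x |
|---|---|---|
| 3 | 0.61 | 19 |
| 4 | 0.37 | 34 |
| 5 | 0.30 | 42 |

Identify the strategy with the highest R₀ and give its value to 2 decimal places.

Strategy 1: R₀ = 0.55×0 + 0.29×44 + 0.20×50 = 22.7600
Strategy 2: R₀ = 0.61×19 + 0.37×34 + 0.30×42 = 36.7700
Highest R₀: strategy 2 with 36.7700.

36.77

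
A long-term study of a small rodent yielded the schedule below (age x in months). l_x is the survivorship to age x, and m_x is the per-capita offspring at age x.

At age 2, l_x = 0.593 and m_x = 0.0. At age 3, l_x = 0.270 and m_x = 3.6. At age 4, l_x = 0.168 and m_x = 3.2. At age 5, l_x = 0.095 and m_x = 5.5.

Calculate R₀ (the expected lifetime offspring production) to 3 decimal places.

2.032

R₀ = Σ l_x m_x:
  age 2: 0.593 × 0.0 = 0.0000
  age 3: 0.270 × 3.6 = 0.9720
  age 4: 0.168 × 3.2 = 0.5376
  age 5: 0.095 × 5.5 = 0.5225
R₀ = 0.0000 + 0.9720 + 0.5376 + 0.5225 = 2.0321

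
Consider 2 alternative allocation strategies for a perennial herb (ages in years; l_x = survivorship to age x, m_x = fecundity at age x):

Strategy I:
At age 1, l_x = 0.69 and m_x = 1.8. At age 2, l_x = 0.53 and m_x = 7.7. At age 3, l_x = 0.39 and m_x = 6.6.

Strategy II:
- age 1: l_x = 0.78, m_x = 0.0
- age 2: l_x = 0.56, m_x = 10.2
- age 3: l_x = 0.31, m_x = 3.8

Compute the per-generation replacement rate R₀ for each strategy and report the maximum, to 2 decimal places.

7.90

Strategy I: R₀ = 0.69×1.8 + 0.53×7.7 + 0.39×6.6 = 7.8970
Strategy II: R₀ = 0.78×0.0 + 0.56×10.2 + 0.31×3.8 = 6.8900
Highest R₀: strategy I with 7.8970.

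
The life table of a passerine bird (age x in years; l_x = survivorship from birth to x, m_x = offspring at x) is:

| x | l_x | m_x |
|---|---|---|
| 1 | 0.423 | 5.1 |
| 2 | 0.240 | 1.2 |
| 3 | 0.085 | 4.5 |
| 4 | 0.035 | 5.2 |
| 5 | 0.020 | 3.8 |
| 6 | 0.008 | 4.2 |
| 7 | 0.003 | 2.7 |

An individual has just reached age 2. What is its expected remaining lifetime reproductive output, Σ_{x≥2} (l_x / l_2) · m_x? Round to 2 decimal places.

l_2 = 0.240. Conditional survival from age 2 to x is l_x / l_2.
  x=2: (0.240/0.240) × 1.2 = 1.2000
  x=3: (0.085/0.240) × 4.5 = 1.5938
  x=4: (0.035/0.240) × 5.2 = 0.7583
  x=5: (0.020/0.240) × 3.8 = 0.3167
  x=6: (0.008/0.240) × 4.2 = 0.1400
  x=7: (0.003/0.240) × 2.7 = 0.0338
Sum = 1.2000 + 1.5938 + 0.7583 + 0.3167 + 0.1400 + 0.0338 = 4.0425

4.04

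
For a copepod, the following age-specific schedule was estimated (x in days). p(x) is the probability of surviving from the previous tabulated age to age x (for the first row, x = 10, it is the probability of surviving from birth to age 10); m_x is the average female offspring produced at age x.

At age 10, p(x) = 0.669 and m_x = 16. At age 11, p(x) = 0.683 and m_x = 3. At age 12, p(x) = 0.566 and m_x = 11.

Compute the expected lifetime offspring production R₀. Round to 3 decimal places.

14.920

Survivorship from birth: l_x = p_10·p_11·…·p_x.
  l_10 = 0.66900
  l_11 = 0.45693
  l_12 = 0.25862
R₀ = Σ l_x m_x:
  age 10: 0.66900 × 16 = 10.7040
  age 11: 0.45693 × 3 = 1.3708
  age 12: 0.25862 × 11 = 2.8448
R₀ = 10.7040 + 1.3708 + 2.8448 = 14.9196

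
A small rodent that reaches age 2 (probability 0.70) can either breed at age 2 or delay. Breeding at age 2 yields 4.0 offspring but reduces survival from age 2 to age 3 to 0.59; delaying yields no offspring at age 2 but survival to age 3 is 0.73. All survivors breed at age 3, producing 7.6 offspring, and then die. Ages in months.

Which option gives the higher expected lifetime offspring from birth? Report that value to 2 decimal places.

5.94

breed at age 2: R₀ = 0.70 × (4.0 + 0.59 × 7.6) = 0.70 × 8.4840 = 5.9388
delay to age 3: R₀ = 0.70 × (0.73 × 7.6) = 0.70 × 5.5480 = 3.8836
Higher: breed at age 2 (5.9388).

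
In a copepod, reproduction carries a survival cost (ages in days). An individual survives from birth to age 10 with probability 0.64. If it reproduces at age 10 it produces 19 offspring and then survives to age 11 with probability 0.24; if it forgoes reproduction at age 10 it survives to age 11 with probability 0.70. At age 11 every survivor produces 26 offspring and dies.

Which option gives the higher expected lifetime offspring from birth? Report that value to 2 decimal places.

breed at age 10: R₀ = 0.64 × (19 + 0.24 × 26) = 0.64 × 25.2400 = 16.1536
delay to age 11: R₀ = 0.64 × (0.70 × 26) = 0.64 × 18.2000 = 11.6480
Higher: breed at age 10 (16.1536).

16.15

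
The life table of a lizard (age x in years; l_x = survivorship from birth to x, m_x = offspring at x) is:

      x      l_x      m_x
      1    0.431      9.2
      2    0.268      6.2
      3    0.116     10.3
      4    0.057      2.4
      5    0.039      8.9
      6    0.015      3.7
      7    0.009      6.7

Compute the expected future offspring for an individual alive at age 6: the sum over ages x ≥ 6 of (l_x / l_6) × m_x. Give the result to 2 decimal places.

7.72

l_6 = 0.015. Conditional survival from age 6 to x is l_x / l_6.
  x=6: (0.015/0.015) × 3.7 = 3.7000
  x=7: (0.009/0.015) × 6.7 = 4.0200
Sum = 3.7000 + 4.0200 = 7.7200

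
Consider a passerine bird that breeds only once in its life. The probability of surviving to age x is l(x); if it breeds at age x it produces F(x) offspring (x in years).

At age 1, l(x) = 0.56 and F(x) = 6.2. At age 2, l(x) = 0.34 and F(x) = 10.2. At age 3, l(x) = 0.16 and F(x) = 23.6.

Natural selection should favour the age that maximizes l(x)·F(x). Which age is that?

Expected offspring if breeding at age x = l(x) × F(x):
  age 1: 0.56 × 6.2 = 3.472
  age 2: 0.34 × 10.2 = 3.468
  age 3: 0.16 × 23.6 = 3.776
Maximum at age 3 (3.776).

3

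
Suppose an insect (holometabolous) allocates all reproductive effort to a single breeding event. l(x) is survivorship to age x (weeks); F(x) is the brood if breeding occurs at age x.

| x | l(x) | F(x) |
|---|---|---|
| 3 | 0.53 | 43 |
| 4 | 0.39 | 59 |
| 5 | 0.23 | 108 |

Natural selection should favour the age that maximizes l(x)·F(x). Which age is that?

5

Expected offspring if breeding at age x = l(x) × F(x):
  age 3: 0.53 × 43 = 22.790
  age 4: 0.39 × 59 = 23.010
  age 5: 0.23 × 108 = 24.840
Maximum at age 5 (24.840).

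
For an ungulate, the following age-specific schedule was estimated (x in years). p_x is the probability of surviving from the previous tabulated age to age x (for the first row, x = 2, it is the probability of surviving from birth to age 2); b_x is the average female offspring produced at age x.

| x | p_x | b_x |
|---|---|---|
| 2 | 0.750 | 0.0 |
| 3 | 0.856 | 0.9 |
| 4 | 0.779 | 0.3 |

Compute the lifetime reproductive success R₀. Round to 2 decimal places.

0.73

Survivorship from birth: l_x = p_2·p_3·…·p_x.
  l_2 = 0.75000
  l_3 = 0.64200
  l_4 = 0.50012
R₀ = Σ l_x b_x:
  age 2: 0.75000 × 0.0 = 0.0000
  age 3: 0.64200 × 0.9 = 0.5778
  age 4: 0.50012 × 0.3 = 0.1500
R₀ = 0.0000 + 0.5778 + 0.1500 = 0.7278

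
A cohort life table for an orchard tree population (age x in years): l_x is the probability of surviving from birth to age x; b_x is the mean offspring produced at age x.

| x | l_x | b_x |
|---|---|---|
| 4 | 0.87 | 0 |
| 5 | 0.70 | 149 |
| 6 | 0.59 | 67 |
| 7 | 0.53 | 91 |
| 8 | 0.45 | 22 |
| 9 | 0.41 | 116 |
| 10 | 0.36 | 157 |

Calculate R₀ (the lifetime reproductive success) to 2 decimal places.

R₀ = Σ l_x b_x:
  age 4: 0.87 × 0 = 0.0000
  age 5: 0.70 × 149 = 104.3000
  age 6: 0.59 × 67 = 39.5300
  age 7: 0.53 × 91 = 48.2300
  age 8: 0.45 × 22 = 9.9000
  age 9: 0.41 × 116 = 47.5600
  age 10: 0.36 × 157 = 56.5200
R₀ = 0.0000 + 104.3000 + 39.5300 + 48.2300 + 9.9000 + 47.5600 + 56.5200 = 306.0400

306.04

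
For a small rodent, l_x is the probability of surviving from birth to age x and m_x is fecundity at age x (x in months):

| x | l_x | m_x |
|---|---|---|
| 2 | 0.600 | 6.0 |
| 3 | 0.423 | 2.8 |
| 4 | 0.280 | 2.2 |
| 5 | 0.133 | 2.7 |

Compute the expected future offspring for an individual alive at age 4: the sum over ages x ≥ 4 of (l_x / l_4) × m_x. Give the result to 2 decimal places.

l_4 = 0.280. Conditional survival from age 4 to x is l_x / l_4.
  x=4: (0.280/0.280) × 2.2 = 2.2000
  x=5: (0.133/0.280) × 2.7 = 1.2825
Sum = 2.2000 + 1.2825 = 3.4825

3.48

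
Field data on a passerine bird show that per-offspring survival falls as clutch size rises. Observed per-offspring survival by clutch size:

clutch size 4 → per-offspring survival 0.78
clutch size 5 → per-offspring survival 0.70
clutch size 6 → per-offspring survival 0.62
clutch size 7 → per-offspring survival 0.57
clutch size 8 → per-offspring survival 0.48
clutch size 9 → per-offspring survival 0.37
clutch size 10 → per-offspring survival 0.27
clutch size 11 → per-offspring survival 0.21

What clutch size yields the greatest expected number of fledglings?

Expected fledglings = c × s(c):
  c=4: 4 × 0.78 = 3.120
  c=5: 5 × 0.70 = 3.500
  c=6: 6 × 0.62 = 3.720
  c=7: 7 × 0.57 = 3.990
  c=8: 8 × 0.48 = 3.840
  c=9: 9 × 0.37 = 3.330
  c=10: 10 × 0.27 = 2.700
  c=11: 11 × 0.21 = 2.310
Maximum at c = 7 (3.990 fledglings).

7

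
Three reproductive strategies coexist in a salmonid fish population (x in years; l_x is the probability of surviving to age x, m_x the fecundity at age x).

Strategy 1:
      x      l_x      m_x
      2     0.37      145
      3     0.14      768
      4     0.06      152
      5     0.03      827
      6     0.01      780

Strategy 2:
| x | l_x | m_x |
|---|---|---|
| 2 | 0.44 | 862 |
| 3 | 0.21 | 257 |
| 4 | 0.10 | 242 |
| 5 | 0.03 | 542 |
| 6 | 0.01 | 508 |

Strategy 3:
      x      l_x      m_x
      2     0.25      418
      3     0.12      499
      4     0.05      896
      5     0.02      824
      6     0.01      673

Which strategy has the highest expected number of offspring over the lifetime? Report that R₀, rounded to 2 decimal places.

Strategy 1: R₀ = 0.37×145 + 0.14×768 + 0.06×152 + 0.03×827 + 0.01×780 = 202.9000
Strategy 2: R₀ = 0.44×862 + 0.21×257 + 0.10×242 + 0.03×542 + 0.01×508 = 478.7900
Strategy 3: R₀ = 0.25×418 + 0.12×499 + 0.05×896 + 0.02×824 + 0.01×673 = 232.3900
Highest R₀: strategy 2 with 478.7900.

478.79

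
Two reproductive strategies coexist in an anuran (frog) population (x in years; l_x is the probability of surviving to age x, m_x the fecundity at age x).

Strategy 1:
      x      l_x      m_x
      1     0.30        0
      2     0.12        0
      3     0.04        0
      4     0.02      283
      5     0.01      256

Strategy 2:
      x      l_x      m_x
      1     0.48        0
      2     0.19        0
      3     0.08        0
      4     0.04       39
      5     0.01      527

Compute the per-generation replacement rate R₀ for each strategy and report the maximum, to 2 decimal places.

Strategy 1: R₀ = 0.30×0 + 0.12×0 + 0.04×0 + 0.02×283 + 0.01×256 = 8.2200
Strategy 2: R₀ = 0.48×0 + 0.19×0 + 0.08×0 + 0.04×39 + 0.01×527 = 6.8300
Highest R₀: strategy 1 with 8.2200.

8.22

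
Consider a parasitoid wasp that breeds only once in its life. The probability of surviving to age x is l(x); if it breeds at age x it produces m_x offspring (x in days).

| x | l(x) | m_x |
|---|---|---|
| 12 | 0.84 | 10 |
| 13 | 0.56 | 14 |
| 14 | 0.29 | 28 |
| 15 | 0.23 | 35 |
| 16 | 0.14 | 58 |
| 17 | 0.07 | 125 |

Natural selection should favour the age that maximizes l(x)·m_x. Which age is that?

17

Expected offspring if breeding at age x = l(x) × m_x:
  age 12: 0.84 × 10 = 8.400
  age 13: 0.56 × 14 = 7.840
  age 14: 0.29 × 28 = 8.120
  age 15: 0.23 × 35 = 8.050
  age 16: 0.14 × 58 = 8.120
  age 17: 0.07 × 125 = 8.750
Maximum at age 17 (8.750).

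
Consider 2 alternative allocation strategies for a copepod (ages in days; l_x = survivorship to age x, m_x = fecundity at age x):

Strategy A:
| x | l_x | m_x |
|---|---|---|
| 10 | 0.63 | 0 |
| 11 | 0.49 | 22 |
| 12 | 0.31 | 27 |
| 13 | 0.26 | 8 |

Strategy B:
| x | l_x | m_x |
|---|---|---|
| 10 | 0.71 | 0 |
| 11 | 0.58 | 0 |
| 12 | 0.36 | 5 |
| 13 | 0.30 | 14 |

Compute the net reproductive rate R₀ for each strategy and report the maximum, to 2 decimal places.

Strategy A: R₀ = 0.63×0 + 0.49×22 + 0.31×27 + 0.26×8 = 21.2300
Strategy B: R₀ = 0.71×0 + 0.58×0 + 0.36×5 + 0.30×14 = 6.0000
Highest R₀: strategy A with 21.2300.

21.23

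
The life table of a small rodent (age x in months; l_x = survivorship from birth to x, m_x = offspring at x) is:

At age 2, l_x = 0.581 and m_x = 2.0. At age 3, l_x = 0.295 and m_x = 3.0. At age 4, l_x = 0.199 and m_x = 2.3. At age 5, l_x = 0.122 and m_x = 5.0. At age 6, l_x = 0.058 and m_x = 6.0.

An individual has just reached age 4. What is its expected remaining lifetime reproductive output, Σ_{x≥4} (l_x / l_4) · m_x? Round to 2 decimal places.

7.11

l_4 = 0.199. Conditional survival from age 4 to x is l_x / l_4.
  x=4: (0.199/0.199) × 2.3 = 2.3000
  x=5: (0.122/0.199) × 5.0 = 3.0653
  x=6: (0.058/0.199) × 6.0 = 1.7487
Sum = 2.3000 + 3.0653 + 1.7487 = 7.1141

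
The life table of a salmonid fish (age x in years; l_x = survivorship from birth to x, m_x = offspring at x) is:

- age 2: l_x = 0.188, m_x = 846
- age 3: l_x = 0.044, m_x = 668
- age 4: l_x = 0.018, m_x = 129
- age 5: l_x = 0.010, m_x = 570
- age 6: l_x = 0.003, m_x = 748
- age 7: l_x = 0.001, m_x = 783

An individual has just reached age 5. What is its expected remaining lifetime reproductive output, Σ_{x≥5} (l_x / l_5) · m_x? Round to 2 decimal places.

872.70

l_5 = 0.010. Conditional survival from age 5 to x is l_x / l_5.
  x=5: (0.010/0.010) × 570 = 570.0000
  x=6: (0.003/0.010) × 748 = 224.4000
  x=7: (0.001/0.010) × 783 = 78.3000
Sum = 570.0000 + 224.4000 + 78.3000 = 872.7000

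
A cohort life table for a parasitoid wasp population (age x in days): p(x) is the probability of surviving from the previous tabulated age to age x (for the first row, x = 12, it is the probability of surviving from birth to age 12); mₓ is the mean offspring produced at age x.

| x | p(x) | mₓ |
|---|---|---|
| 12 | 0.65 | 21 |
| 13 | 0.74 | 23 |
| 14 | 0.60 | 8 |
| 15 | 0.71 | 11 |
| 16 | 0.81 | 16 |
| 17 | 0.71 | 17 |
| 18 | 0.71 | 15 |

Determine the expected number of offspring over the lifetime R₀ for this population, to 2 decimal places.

Survivorship from birth: l_x = p_12·p_13·…·p_x.
  l_12 = 0.65000
  l_13 = 0.48100
  l_14 = 0.28860
  l_15 = 0.20491
  l_16 = 0.16597
  l_17 = 0.11784
  l_18 = 0.08367
R₀ = Σ l_x mₓ:
  age 12: 0.65000 × 21 = 13.6500
  age 13: 0.48100 × 23 = 11.0630
  age 14: 0.28860 × 8 = 2.3088
  age 15: 0.20491 × 11 = 2.2540
  age 16: 0.16597 × 16 = 2.6555
  age 17: 0.11784 × 17 = 2.0033
  age 18: 0.08367 × 15 = 1.2550
R₀ = 13.6500 + 11.0630 + 2.3088 + 2.2540 + 2.6555 + 2.0033 + 1.2550 = 35.1897

35.19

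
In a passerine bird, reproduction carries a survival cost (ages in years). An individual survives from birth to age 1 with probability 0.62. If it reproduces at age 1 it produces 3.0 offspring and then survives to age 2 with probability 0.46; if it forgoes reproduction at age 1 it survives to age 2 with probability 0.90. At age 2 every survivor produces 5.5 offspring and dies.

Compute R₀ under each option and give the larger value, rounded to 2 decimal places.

3.43

breed at age 1: R₀ = 0.62 × (3.0 + 0.46 × 5.5) = 0.62 × 5.5300 = 3.4286
delay to age 2: R₀ = 0.62 × (0.90 × 5.5) = 0.62 × 4.9500 = 3.0690
Higher: breed at age 1 (3.4286).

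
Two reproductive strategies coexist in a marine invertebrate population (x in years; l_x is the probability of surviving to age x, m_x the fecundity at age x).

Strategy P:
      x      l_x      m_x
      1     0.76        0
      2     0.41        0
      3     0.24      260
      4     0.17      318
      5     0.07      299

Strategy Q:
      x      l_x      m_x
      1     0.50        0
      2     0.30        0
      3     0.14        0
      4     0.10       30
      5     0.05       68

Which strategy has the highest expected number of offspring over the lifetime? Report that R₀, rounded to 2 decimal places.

137.39

Strategy P: R₀ = 0.76×0 + 0.41×0 + 0.24×260 + 0.17×318 + 0.07×299 = 137.3900
Strategy Q: R₀ = 0.50×0 + 0.30×0 + 0.14×0 + 0.10×30 + 0.05×68 = 6.4000
Highest R₀: strategy P with 137.3900.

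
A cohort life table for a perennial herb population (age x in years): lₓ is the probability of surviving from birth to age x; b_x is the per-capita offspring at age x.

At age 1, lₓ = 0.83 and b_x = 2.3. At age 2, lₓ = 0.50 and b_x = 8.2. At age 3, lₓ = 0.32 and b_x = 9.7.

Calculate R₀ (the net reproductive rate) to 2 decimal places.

9.11

R₀ = Σ lₓ b_x:
  age 1: 0.83 × 2.3 = 1.9090
  age 2: 0.50 × 8.2 = 4.1000
  age 3: 0.32 × 9.7 = 3.1040
R₀ = 1.9090 + 4.1000 + 3.1040 = 9.1130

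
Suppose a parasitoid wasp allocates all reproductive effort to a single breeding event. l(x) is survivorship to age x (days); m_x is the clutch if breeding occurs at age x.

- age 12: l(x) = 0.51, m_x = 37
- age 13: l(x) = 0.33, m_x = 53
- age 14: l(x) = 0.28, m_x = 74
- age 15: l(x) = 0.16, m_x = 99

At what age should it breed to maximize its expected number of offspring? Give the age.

14

Expected offspring if breeding at age x = l(x) × m_x:
  age 12: 0.51 × 37 = 18.870
  age 13: 0.33 × 53 = 17.490
  age 14: 0.28 × 74 = 20.720
  age 15: 0.16 × 99 = 15.840
Maximum at age 14 (20.720).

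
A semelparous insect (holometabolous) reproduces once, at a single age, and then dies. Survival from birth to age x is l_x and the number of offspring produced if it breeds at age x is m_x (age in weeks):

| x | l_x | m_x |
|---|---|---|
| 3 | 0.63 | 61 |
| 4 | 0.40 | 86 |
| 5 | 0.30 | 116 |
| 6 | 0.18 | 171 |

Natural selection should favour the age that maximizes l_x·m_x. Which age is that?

Expected offspring if breeding at age x = l_x × m_x:
  age 3: 0.63 × 61 = 38.430
  age 4: 0.40 × 86 = 34.400
  age 5: 0.30 × 116 = 34.800
  age 6: 0.18 × 171 = 30.780
Maximum at age 3 (38.430).

3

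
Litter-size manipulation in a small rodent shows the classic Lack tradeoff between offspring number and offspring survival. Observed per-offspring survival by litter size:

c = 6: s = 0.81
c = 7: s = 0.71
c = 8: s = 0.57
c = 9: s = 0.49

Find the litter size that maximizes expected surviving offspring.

Expected surviving offspring = c × s(c):
  c=6: 6 × 0.81 = 4.860
  c=7: 7 × 0.71 = 4.970
  c=8: 8 × 0.57 = 4.560
  c=9: 9 × 0.49 = 4.410
Maximum at c = 7 (4.970 surviving offspring).

7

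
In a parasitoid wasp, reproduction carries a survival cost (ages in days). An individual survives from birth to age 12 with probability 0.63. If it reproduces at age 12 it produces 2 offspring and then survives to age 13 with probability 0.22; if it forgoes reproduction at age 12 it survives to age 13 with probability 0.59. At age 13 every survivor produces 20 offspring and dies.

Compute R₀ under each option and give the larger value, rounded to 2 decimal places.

breed at age 12: R₀ = 0.63 × (2 + 0.22 × 20) = 0.63 × 6.4000 = 4.0320
delay to age 13: R₀ = 0.63 × (0.59 × 20) = 0.63 × 11.8000 = 7.4340
Higher: delay to age 13 (7.4340).

7.43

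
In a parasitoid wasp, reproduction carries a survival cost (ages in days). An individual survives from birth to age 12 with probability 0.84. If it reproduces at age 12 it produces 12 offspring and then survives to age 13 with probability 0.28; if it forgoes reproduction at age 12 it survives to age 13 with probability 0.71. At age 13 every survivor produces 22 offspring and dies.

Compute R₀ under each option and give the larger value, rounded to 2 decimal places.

breed at age 12: R₀ = 0.84 × (12 + 0.28 × 22) = 0.84 × 18.1600 = 15.2544
delay to age 13: R₀ = 0.84 × (0.71 × 22) = 0.84 × 15.6200 = 13.1208
Higher: breed at age 12 (15.2544).

15.25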